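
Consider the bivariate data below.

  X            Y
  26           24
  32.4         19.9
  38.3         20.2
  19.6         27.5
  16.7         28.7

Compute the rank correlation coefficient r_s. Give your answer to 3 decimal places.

-0.900

Rank X: 3, 4, 5, 2, 1
Rank Y: 3, 1, 2, 4, 5
d = rank(X) − rank(Y): 0, 3, 3, -2, -4; Σd² = 38
ρ = 1 − 6Σd² / [n(n²−1)] = 1 − 6×38 / (5×24) = 1 − 228/120 ≈ -0.900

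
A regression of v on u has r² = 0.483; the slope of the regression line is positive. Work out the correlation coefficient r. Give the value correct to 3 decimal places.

0.695

|r| = √0.483 = 0.695
The association is positive, so r = 0.695.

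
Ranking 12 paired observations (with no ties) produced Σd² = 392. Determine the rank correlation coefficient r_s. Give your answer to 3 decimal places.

-0.371

ρ = 1 − 6Σd² / [n(n²−1)] = 1 − 6×392 / (12×143)
  = 1 − 2352/1716 = 1 − 1.3706 ≈ -0.371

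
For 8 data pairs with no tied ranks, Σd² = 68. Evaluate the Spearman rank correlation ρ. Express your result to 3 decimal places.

ρ = 1 − 6Σd² / [n(n²−1)] = 1 − 6×68 / (8×63)
  = 1 − 408/504 = 1 − 0.8095 ≈ 0.190

0.190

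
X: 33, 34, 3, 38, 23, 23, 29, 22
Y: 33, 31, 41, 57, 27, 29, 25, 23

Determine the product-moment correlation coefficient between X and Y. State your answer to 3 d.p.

n = 8, ΣX = 205, ΣY = 266, ΣX² = 6081, ΣY² = 9704, ΣXY = 6951
nΣXY − ΣXΣY = 55608 − 54530 = 1078
nΣX² − (ΣX)² = 48648 − 42025 = 6623; nΣY² − (ΣY)² = 77632 − 70756 = 6876
r = 1078 / √(6623 × 6876) = 1078 / 6748.3145 ≈ 0.160

0.160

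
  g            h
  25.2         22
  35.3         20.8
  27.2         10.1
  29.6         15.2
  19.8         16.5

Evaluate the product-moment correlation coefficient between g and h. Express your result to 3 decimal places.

n = 5, Σg = 137.1, Σh = 84.6, Σg² = 3889.17, Σh² = 1521.94, Σgh = 2339.98
nΣgh − ΣgΣh = 11699.9 − 11598.66 = 101.24
nΣg² − (Σg)² = 19445.85 − 18796.41 = 649.44; nΣh² − (Σh)² = 7609.7 − 7157.16 = 452.54
r = 101.24 / √(649.44 × 452.54) = 101.24 / 542.1232 ≈ 0.187

0.187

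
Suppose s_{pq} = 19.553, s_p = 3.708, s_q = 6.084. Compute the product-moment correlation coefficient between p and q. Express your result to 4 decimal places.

0.8667

r = Cov(p,q) / (s_p · s_q) = 19.553 / (3.708 × 6.084)
  = 19.553 / 22.5595 ≈ 0.8667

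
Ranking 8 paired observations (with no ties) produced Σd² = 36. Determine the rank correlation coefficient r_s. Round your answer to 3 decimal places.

0.571

ρ = 1 − 6Σd² / [n(n²−1)] = 1 − 6×36 / (8×63)
  = 1 − 216/504 = 1 − 0.4286 ≈ 0.571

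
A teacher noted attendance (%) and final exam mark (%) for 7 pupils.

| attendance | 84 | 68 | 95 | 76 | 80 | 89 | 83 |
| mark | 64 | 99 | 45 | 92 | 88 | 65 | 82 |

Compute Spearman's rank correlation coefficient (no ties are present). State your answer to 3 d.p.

Rank attendance: 5, 1, 7, 2, 3, 6, 4
Rank mark: 2, 7, 1, 6, 5, 3, 4
d = rank(attendance) − rank(mark): 3, -6, 6, -4, -2, 3, 0; Σd² = 110
ρ = 1 − 6Σd² / [n(n²−1)] = 1 − 6×110 / (7×48) = 1 − 660/336 ≈ -0.964

-0.964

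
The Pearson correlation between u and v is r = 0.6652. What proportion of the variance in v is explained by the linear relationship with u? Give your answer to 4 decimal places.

r² = (0.6652)² = 0.4425

0.4425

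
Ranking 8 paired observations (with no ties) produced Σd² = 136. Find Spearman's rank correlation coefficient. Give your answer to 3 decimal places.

-0.619

ρ = 1 − 6Σd² / [n(n²−1)] = 1 − 6×136 / (8×63)
  = 1 − 816/504 = 1 − 1.6190 ≈ -0.619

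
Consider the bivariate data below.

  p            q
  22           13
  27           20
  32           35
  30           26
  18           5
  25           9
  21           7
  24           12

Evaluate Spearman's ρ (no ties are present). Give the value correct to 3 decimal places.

0.905

Rank p: 3, 6, 8, 7, 1, 5, 2, 4
Rank q: 5, 6, 8, 7, 1, 3, 2, 4
d = rank(p) − rank(q): -2, 0, 0, 0, 0, 2, 0, 0; Σd² = 8
ρ = 1 − 6Σd² / [n(n²−1)] = 1 − 6×8 / (8×63) = 1 − 48/504 ≈ 0.905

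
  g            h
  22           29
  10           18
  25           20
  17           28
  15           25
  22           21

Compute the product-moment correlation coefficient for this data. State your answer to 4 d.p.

0.1803

n = 6, Σg = 111, Σh = 141, Σg² = 2207, Σh² = 3415, Σgh = 2631
nΣgh − ΣgΣh = 15786 − 15651 = 135
nΣg² − (Σg)² = 13242 − 12321 = 921; nΣh² − (Σh)² = 20490 − 19881 = 609
r = 135 / √(921 × 609) = 135 / 748.9252 ≈ 0.1803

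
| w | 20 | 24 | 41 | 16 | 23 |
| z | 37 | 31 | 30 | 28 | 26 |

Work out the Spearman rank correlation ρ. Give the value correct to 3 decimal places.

Rank w: 2, 4, 5, 1, 3
Rank z: 5, 4, 3, 2, 1
d = rank(w) − rank(z): -3, 0, 2, -1, 2; Σd² = 18
ρ = 1 − 6Σd² / [n(n²−1)] = 1 − 6×18 / (5×24) = 1 − 108/120 ≈ 0.100

0.100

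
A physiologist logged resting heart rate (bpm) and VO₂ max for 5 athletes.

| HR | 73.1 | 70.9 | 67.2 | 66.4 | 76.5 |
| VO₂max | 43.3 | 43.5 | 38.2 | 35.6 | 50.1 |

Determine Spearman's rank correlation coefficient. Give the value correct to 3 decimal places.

0.900

Rank HR: 4, 3, 2, 1, 5
Rank VO₂max: 3, 4, 2, 1, 5
d = rank(HR) − rank(VO₂max): 1, -1, 0, 0, 0; Σd² = 2
ρ = 1 − 6Σd² / [n(n²−1)] = 1 − 6×2 / (5×24) = 1 − 12/120 ≈ 0.900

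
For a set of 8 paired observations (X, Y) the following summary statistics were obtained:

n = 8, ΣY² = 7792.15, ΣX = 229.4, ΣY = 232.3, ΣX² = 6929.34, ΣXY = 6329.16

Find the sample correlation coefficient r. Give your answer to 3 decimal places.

-0.548

r = (nΣXY − ΣXΣY) / √[(nΣX² − (ΣX)²)(nΣY² − (ΣY)²)]
Numerator: 8×6329.16 − 229.4×232.3 = -2656.34
Denominator: √[(55434.72 − 52624.36)(62337.2 − 53963.29)] = √[2810.36 × 8373.91] = 4851.1547
r = -2656.34 / 4851.1547 ≈ -0.548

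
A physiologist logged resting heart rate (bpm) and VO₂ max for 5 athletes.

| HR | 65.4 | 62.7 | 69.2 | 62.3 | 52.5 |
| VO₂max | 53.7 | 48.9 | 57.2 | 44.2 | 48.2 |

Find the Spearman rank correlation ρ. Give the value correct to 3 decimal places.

Rank HR: 4, 3, 5, 2, 1
Rank VO₂max: 4, 3, 5, 1, 2
d = rank(HR) − rank(VO₂max): 0, 0, 0, 1, -1; Σd² = 2
ρ = 1 − 6Σd² / [n(n²−1)] = 1 − 6×2 / (5×24) = 1 − 12/120 ≈ 0.900

0.900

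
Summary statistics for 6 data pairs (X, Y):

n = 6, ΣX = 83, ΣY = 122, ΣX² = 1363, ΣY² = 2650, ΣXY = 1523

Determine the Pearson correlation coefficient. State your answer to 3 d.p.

-0.863

r = (nΣXY − ΣXΣY) / √[(nΣX² − (ΣX)²)(nΣY² − (ΣY)²)]
Numerator: 6×1523 − 83×122 = -988
Denominator: √[(8178 − 6889)(15900 − 14884)] = √[1289 × 1016] = 1144.3880
r = -988 / 1144.3880 ≈ -0.863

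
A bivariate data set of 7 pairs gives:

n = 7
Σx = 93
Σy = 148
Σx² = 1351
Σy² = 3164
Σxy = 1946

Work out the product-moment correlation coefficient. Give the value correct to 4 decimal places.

r = (nΣxy − ΣxΣy) / √[(nΣx² − (Σx)²)(nΣy² − (Σy)²)]
Numerator: 7×1946 − 93×148 = -142
Denominator: √[(9457 − 8649)(22148 − 21904)] = √[808 × 244] = 444.0180
r = -142 / 444.0180 ≈ -0.3198

-0.3198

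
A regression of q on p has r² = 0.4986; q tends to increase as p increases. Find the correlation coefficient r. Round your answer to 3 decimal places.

|r| = √0.4986 = 0.706
The association is positive, so r = 0.706.

0.706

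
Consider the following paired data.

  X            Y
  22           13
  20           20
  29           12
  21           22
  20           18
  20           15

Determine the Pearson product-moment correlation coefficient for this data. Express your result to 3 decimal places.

n = 6, ΣX = 132, ΣY = 100, ΣX² = 2966, ΣY² = 1746, ΣXY = 2156
nΣXY − ΣXΣY = 12936 − 13200 = -264
nΣX² − (ΣX)² = 17796 − 17424 = 372; nΣY² − (ΣY)² = 10476 − 10000 = 476
r = -264 / √(372 × 476) = -264 / 420.7992 ≈ -0.627

-0.627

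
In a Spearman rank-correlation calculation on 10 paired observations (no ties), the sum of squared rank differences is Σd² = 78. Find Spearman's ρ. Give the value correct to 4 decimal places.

ρ = 1 − 6Σd² / [n(n²−1)] = 1 − 6×78 / (10×99)
  = 1 − 468/990 = 1 − 0.47273 ≈ 0.5273

0.5273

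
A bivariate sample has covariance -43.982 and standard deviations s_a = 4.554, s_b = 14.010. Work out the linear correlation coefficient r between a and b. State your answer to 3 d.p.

-0.689

r = Cov(a,b) / (s_a · s_b) = -43.982 / (4.554 × 14.010)
  = -43.982 / 63.8015 ≈ -0.689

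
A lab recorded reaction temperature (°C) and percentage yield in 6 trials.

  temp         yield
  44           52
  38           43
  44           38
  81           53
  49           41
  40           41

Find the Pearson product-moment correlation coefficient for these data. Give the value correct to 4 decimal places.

n = 6, Σx = 296, Σy = 268, Σx² = 15878, Σy² = 12168, Σxy = 13536
nΣxy − ΣxΣy = 81216 − 79328 = 1888
nΣx² − (Σx)² = 95268 − 87616 = 7652; nΣy² − (Σy)² = 73008 − 71824 = 1184
r = 1888 / √(7652 × 1184) = 1888 / 3009.9781 ≈ 0.6272

0.6272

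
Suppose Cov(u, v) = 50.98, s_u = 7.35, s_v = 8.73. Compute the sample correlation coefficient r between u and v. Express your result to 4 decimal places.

0.7945

r = Cov(u,v) / (s_u · s_v) = 50.98 / (7.35 × 8.73)
  = 50.98 / 64.1655 ≈ 0.7945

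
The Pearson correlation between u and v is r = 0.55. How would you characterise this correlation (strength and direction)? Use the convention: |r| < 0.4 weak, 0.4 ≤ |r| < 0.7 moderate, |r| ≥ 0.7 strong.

r = 0.55 > 0 so the relationship is positive.
|r| = 0.55, which falls in the moderate range.

moderate positive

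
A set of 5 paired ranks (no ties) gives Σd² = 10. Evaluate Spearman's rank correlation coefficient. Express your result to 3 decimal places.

0.500

ρ = 1 − 6Σd² / [n(n²−1)] = 1 − 6×10 / (5×24)
  = 1 − 60/120 = 1 − 0.5000 ≈ 0.500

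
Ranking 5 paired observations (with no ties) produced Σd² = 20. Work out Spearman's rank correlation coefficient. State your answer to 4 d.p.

0.0000

ρ = 1 − 6Σd² / [n(n²−1)] = 1 − 6×20 / (5×24)
  = 1 − 120/120 = 1 − 1.00000 ≈ 0.0000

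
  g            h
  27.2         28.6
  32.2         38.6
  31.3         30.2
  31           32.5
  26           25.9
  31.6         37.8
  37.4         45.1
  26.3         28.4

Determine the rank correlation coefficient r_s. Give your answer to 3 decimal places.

0.976

Rank g: 3, 7, 5, 4, 1, 6, 8, 2
Rank h: 3, 7, 4, 5, 1, 6, 8, 2
d = rank(g) − rank(h): 0, 0, 1, -1, 0, 0, 0, 0; Σd² = 2
ρ = 1 − 6Σd² / [n(n²−1)] = 1 − 6×2 / (8×63) = 1 − 12/504 ≈ 0.976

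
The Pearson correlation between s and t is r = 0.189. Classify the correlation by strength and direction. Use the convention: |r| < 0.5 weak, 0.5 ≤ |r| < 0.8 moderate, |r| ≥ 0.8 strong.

r = 0.189 > 0 so the relationship is positive.
|r| = 0.189, which falls in the weak range.

weak positive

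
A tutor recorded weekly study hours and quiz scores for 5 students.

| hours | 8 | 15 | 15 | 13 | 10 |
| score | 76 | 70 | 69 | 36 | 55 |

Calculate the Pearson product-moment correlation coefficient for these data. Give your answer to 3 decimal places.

-0.111

n = 5, Σx = 61, Σy = 306, Σx² = 783, Σy² = 19758, Σxy = 3711
nΣxy − ΣxΣy = 18555 − 18666 = -111
nΣx² − (Σx)² = 3915 − 3721 = 194; nΣy² − (Σy)² = 98790 − 93636 = 5154
r = -111 / √(194 × 5154) = -111 / 999.9380 ≈ -0.111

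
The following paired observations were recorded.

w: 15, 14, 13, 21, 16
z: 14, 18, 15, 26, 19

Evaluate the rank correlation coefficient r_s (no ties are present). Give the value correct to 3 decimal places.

Rank w: 3, 2, 1, 5, 4
Rank z: 1, 3, 2, 5, 4
d = rank(w) − rank(z): 2, -1, -1, 0, 0; Σd² = 6
ρ = 1 − 6Σd² / [n(n²−1)] = 1 − 6×6 / (5×24) = 1 − 36/120 ≈ 0.700

0.700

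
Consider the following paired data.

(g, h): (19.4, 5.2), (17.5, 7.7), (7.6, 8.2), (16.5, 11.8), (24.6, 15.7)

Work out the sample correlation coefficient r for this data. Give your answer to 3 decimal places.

n = 5, Σg = 85.6, Σh = 48.6, Σg² = 1617.78, Σh² = 539.3, Σgh = 878.87
nΣgh − ΣgΣh = 4394.35 − 4160.16 = 234.19
nΣg² − (Σg)² = 8088.9 − 7327.36 = 761.54; nΣh² − (Σh)² = 2696.5 − 2361.96 = 334.54
r = 234.19 / √(761.54 × 334.54) = 234.19 / 504.7431 ≈ 0.464

0.464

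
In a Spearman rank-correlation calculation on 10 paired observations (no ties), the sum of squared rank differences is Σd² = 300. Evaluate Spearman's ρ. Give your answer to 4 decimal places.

-0.8182

ρ = 1 − 6Σd² / [n(n²−1)] = 1 − 6×300 / (10×99)
  = 1 − 1800/990 = 1 − 1.81818 ≈ -0.8182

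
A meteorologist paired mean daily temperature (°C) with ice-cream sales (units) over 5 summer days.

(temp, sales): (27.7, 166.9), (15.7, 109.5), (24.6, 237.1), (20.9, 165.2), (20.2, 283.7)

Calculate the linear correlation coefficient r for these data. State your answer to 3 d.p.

n = 5, Σx = 109.1, Σy = 962.4, Σx² = 2463.79, Σy² = 203839, Σxy = 21358.36
nΣxy − ΣxΣy = 106791.8 − 104997.84 = 1793.96
nΣx² − (Σx)² = 12318.95 − 11902.81 = 416.14; nΣy² − (Σy)² = 1019195 − 926213.76 = 92981.24
r = 1793.96 / √(416.14 × 92981.24) = 1793.96 / 6220.3869 ≈ 0.288

0.288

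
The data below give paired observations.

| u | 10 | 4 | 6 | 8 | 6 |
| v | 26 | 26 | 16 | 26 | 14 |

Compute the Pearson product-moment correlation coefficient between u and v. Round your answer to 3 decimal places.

n = 5, Σu = 34, Σv = 108, Σu² = 252, Σv² = 2480, Σuv = 752
nΣuv − ΣuΣv = 3760 − 3672 = 88
nΣu² − (Σu)² = 1260 − 1156 = 104; nΣv² − (Σv)² = 12400 − 11664 = 736
r = 88 / √(104 × 736) = 88 / 276.6659 ≈ 0.318

0.318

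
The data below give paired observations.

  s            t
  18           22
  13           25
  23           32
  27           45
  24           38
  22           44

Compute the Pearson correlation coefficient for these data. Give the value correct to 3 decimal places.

n = 6, Σs = 127, Σt = 206, Σs² = 2811, Σt² = 7538, Σst = 4552
nΣst − ΣsΣt = 27312 − 26162 = 1150
nΣs² − (Σs)² = 16866 − 16129 = 737; nΣt² − (Σt)² = 45228 − 42436 = 2792
r = 1150 / √(737 × 2792) = 1150 / 1434.4699 ≈ 0.802

0.802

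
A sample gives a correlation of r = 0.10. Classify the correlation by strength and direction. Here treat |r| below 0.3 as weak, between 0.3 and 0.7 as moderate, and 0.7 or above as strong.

weak positive

r = 0.10 > 0 so the relationship is positive.
|r| = 0.10, which falls in the weak range.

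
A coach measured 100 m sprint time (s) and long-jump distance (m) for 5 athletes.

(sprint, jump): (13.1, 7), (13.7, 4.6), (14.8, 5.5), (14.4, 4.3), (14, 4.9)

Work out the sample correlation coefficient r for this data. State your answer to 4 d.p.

-0.5596

n = 5, Σx = 70, Σy = 26.3, Σx² = 981.7, Σy² = 142.91, Σxy = 366.64
nΣxy − ΣxΣy = 1833.2 − 1841 = -7.8
nΣx² − (Σx)² = 4908.5 − 4900 = 8.5; nΣy² − (Σy)² = 714.55 − 691.69 = 22.86
r = -7.8 / √(8.5 × 22.86) = -7.8 / 13.9395 ≈ -0.5596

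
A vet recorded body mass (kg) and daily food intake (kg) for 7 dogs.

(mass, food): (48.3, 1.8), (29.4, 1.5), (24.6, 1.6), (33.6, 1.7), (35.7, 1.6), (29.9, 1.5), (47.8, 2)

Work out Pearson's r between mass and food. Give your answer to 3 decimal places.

n = 7, Σx = 249.3, Σy = 11.7, Σx² = 9384.71, Σy² = 19.75, Σxy = 425.09
nΣxy − ΣxΣy = 2975.63 − 2916.81 = 58.82
nΣx² − (Σx)² = 65692.97 − 62150.49 = 3542.48; nΣy² − (Σy)² = 138.25 − 136.89 = 1.36
r = 58.82 / √(3542.48 × 1.36) = 58.82 / 69.4102 ≈ 0.847

0.847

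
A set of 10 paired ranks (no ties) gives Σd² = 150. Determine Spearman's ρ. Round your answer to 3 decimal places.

0.091

ρ = 1 − 6Σd² / [n(n²−1)] = 1 − 6×150 / (10×99)
  = 1 − 900/990 = 1 − 0.9091 ≈ 0.091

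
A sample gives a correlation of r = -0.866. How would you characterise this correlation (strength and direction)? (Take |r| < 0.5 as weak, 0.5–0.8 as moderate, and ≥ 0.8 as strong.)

strong negative

r = -0.866 < 0 so the relationship is negative.
|r| = 0.866, which falls in the strong range.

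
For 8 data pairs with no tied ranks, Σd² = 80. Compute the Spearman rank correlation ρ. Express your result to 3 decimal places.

0.048

ρ = 1 − 6Σd² / [n(n²−1)] = 1 − 6×80 / (8×63)
  = 1 − 480/504 = 1 − 0.9524 ≈ 0.048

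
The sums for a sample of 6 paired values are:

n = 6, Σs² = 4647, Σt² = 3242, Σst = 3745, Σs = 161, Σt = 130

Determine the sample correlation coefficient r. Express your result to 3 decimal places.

0.688

r = (nΣst − ΣsΣt) / √[(nΣs² − (Σs)²)(nΣt² − (Σt)²)]
Numerator: 6×3745 − 161×130 = 1540
Denominator: √[(27882 − 25921)(19452 − 16900)] = √[1961 × 2552] = 2237.0677
r = 1540 / 2237.0677 ≈ 0.688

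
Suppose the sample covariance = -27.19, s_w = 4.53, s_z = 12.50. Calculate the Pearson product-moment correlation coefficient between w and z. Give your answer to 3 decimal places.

-0.480

r = Cov(w,z) / (s_w · s_z) = -27.19 / (4.53 × 12.50)
  = -27.19 / 56.6250 ≈ -0.480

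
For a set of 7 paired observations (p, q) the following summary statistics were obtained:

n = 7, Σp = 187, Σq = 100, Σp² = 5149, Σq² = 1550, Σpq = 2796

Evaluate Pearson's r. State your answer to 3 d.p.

0.913

r = (nΣpq − ΣpΣq) / √[(nΣp² − (Σp)²)(nΣq² − (Σq)²)]
Numerator: 7×2796 − 187×100 = 872
Denominator: √[(36043 − 34969)(10850 − 10000)] = √[1074 × 850] = 955.4580
r = 872 / 955.4580 ≈ 0.913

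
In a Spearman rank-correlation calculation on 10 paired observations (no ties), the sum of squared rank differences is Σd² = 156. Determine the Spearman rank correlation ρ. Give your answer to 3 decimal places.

ρ = 1 − 6Σd² / [n(n²−1)] = 1 − 6×156 / (10×99)
  = 1 − 936/990 = 1 − 0.9455 ≈ 0.055

0.055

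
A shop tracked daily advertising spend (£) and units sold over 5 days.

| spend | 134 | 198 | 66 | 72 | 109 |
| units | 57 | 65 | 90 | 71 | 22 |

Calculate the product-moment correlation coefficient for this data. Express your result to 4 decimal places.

n = 5, Σx = 579, Σy = 305, Σx² = 78581, Σy² = 21099, Σxy = 33958
nΣxy − ΣxΣy = 169790 − 176595 = -6805
nΣx² − (Σx)² = 392905 − 335241 = 57664; nΣy² − (Σy)² = 105495 − 93025 = 12470
r = -6805 / √(57664 × 12470) = -6805 / 26815.4821 ≈ -0.2538

-0.2538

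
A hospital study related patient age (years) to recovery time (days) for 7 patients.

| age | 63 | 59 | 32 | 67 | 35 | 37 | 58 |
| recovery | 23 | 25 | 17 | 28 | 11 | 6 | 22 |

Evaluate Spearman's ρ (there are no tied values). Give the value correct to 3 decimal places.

Rank age: 6, 5, 1, 7, 2, 3, 4
Rank recovery: 5, 6, 3, 7, 2, 1, 4
d = rank(age) − rank(recovery): 1, -1, -2, 0, 0, 2, 0; Σd² = 10
ρ = 1 − 6Σd² / [n(n²−1)] = 1 − 6×10 / (7×48) = 1 − 60/336 ≈ 0.821

0.821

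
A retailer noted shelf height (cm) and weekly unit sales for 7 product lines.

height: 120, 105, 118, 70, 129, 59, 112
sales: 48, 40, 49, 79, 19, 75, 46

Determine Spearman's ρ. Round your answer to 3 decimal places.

Rank height: 6, 3, 5, 2, 7, 1, 4
Rank sales: 4, 2, 5, 7, 1, 6, 3
d = rank(height) − rank(sales): 2, 1, 0, -5, 6, -5, 1; Σd² = 92
ρ = 1 − 6Σd² / [n(n²−1)] = 1 − 6×92 / (7×48) = 1 − 552/336 ≈ -0.643

-0.643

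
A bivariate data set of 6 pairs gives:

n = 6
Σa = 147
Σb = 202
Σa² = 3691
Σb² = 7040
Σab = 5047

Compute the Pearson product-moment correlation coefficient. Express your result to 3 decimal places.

0.670

r = (nΣab − ΣaΣb) / √[(nΣa² − (Σa)²)(nΣb² − (Σb)²)]
Numerator: 6×5047 − 147×202 = 588
Denominator: √[(22146 − 21609)(42240 − 40804)] = √[537 × 1436] = 878.1412
r = 588 / 878.1412 ≈ 0.670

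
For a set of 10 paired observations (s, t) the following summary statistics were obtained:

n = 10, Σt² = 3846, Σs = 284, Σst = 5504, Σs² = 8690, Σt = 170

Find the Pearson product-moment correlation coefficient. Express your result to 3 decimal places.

r = (nΣst − ΣsΣt) / √[(nΣs² − (Σs)²)(nΣt² − (Σt)²)]
Numerator: 10×5504 − 284×170 = 6760
Denominator: √[(86900 − 80656)(38460 − 28900)] = √[6244 × 9560] = 7726.1012
r = 6760 / 7726.1012 ≈ 0.875

0.875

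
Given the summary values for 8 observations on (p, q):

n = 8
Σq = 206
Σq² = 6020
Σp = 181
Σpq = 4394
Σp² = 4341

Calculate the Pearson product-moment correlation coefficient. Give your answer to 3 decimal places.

r = (nΣpq − ΣpΣq) / √[(nΣp² − (Σp)²)(nΣq² − (Σq)²)]
Numerator: 8×4394 − 181×206 = -2134
Denominator: √[(34728 − 32761)(48160 − 42436)] = √[1967 × 5724] = 3355.4594
r = -2134 / 3355.4594 ≈ -0.636

-0.636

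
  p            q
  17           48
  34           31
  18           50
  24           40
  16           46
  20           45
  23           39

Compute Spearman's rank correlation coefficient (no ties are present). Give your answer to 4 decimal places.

Rank p: 2, 7, 3, 6, 1, 4, 5
Rank q: 6, 1, 7, 3, 5, 4, 2
d = rank(p) − rank(q): -4, 6, -4, 3, -4, 0, 3; Σd² = 102
ρ = 1 − 6Σd² / [n(n²−1)] = 1 − 6×102 / (7×48) = 1 − 612/336 ≈ -0.8214

-0.8214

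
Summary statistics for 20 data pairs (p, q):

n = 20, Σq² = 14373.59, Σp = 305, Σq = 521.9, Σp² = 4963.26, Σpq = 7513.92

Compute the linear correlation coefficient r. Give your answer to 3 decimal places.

-0.917

r = (nΣpq − ΣpΣq) / √[(nΣp² − (Σp)²)(nΣq² − (Σq)²)]
Numerator: 20×7513.92 − 305×521.9 = -8901.1
Denominator: √[(99265.2 − 93025)(287471.8 − 272379.61)] = √[6240.2 × 15092.19] = 9704.5497
r = -8901.1 / 9704.5497 ≈ -0.917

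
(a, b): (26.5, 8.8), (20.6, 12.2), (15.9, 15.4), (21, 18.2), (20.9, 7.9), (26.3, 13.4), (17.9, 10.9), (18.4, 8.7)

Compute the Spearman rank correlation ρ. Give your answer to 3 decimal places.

Rank a: 8, 4, 1, 6, 5, 7, 2, 3
Rank b: 3, 5, 7, 8, 1, 6, 4, 2
d = rank(a) − rank(b): 5, -1, -6, -2, 4, 1, -2, 1; Σd² = 88
ρ = 1 − 6Σd² / [n(n²−1)] = 1 − 6×88 / (8×63) = 1 − 528/504 ≈ -0.048

-0.048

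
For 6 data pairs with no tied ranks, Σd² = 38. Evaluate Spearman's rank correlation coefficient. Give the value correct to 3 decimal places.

ρ = 1 − 6Σd² / [n(n²−1)] = 1 − 6×38 / (6×35)
  = 1 − 228/210 = 1 − 1.0857 ≈ -0.086

-0.086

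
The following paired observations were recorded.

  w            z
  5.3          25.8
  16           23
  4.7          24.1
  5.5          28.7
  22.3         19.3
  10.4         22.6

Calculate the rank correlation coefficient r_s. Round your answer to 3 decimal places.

Rank w: 2, 5, 1, 3, 6, 4
Rank z: 5, 3, 4, 6, 1, 2
d = rank(w) − rank(z): -3, 2, -3, -3, 5, 2; Σd² = 60
ρ = 1 − 6Σd² / [n(n²−1)] = 1 − 6×60 / (6×35) = 1 − 360/210 ≈ -0.714

-0.714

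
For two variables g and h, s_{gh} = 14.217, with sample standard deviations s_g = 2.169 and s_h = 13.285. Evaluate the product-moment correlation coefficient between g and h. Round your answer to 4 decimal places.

r = Cov(g,h) / (s_g · s_h) = 14.217 / (2.169 × 13.285)
  = 14.217 / 28.8152 ≈ 0.4934

0.4934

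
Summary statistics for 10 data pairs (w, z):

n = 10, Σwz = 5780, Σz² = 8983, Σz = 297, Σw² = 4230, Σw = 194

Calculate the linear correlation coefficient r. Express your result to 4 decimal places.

r = (nΣwz − ΣwΣz) / √[(nΣw² − (Σw)²)(nΣz² − (Σz)²)]
Numerator: 10×5780 − 194×297 = 182
Denominator: √[(42300 − 37636)(89830 − 88209)] = √[4664 × 1621] = 2749.6080
r = 182 / 2749.6080 ≈ 0.0662

0.0662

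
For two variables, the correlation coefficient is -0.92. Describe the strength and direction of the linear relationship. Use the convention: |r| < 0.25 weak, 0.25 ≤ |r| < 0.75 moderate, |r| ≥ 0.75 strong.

strong negative

r = -0.92 < 0 so the relationship is negative.
|r| = 0.92, which falls in the strong range.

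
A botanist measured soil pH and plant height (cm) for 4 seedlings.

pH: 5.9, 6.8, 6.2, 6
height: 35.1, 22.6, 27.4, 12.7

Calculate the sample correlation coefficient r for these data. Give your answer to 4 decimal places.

-0.1725

n = 4, Σx = 24.9, Σy = 97.8, Σx² = 155.49, Σy² = 2654.82, Σxy = 606.85
nΣxy − ΣxΣy = 2427.4 − 2435.22 = -7.82
nΣx² − (Σx)² = 621.96 − 620.01 = 1.95; nΣy² − (Σy)² = 10619.28 − 9564.84 = 1054.44
r = -7.82 / √(1.95 × 1054.44) = -7.82 / 45.3449 ≈ -0.1725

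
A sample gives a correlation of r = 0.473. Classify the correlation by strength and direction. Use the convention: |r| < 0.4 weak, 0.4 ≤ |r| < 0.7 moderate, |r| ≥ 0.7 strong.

r = 0.473 > 0 so the relationship is positive.
|r| = 0.473, which falls in the moderate range.

moderate positive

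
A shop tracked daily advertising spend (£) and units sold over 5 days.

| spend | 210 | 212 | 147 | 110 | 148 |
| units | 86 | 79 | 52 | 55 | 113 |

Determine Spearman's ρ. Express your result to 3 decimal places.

0.500

Rank spend: 4, 5, 2, 1, 3
Rank units: 4, 3, 1, 2, 5
d = rank(spend) − rank(units): 0, 2, 1, -1, -2; Σd² = 10
ρ = 1 − 6Σd² / [n(n²−1)] = 1 − 6×10 / (5×24) = 1 − 60/120 ≈ 0.500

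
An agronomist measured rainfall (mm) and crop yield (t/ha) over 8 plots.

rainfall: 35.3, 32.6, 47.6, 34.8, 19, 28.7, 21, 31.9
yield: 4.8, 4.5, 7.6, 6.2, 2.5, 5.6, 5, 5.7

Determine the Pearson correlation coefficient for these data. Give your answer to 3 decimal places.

0.810

n = 8, Σx = 250.9, Σy = 41.9, Σx² = 8428.95, Σy² = 234.59, Σxy = 1388.71
nΣxy − ΣxΣy = 11109.68 − 10512.71 = 596.97
nΣx² − (Σx)² = 67431.6 − 62950.81 = 4480.79; nΣy² − (Σy)² = 1876.72 − 1755.61 = 121.11
r = 596.97 / √(4480.79 × 121.11) = 596.97 / 736.6604 ≈ 0.810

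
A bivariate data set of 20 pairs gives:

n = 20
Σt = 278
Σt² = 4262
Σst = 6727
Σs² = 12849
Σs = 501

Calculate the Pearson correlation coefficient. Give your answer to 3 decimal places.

r = (nΣst − ΣsΣt) / √[(nΣs² − (Σs)²)(nΣt² − (Σt)²)]
Numerator: 20×6727 − 501×278 = -4738
Denominator: √[(256980 − 251001)(85240 − 77284)] = √[5979 × 7956] = 6897.0228
r = -4738 / 6897.0228 ≈ -0.687

-0.687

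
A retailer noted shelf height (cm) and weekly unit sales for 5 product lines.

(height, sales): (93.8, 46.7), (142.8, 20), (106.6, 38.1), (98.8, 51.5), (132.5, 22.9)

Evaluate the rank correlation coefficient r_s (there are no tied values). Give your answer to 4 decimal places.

-0.9000

Rank height: 1, 5, 3, 2, 4
Rank sales: 4, 1, 3, 5, 2
d = rank(height) − rank(sales): -3, 4, 0, -3, 2; Σd² = 38
ρ = 1 − 6Σd² / [n(n²−1)] = 1 − 6×38 / (5×24) = 1 − 228/120 ≈ -0.9000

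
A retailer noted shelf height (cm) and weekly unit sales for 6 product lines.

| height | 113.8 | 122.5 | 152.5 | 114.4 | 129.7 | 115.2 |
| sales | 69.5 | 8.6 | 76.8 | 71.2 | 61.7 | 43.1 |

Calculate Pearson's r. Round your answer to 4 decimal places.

n = 6, Σx = 748.1, Σy = 330.9, Σx² = 94393.43, Σy² = 21536.39, Σxy = 41787.49
nΣxy − ΣxΣy = 250724.94 − 247546.29 = 3178.65
nΣx² − (Σx)² = 566360.58 − 559653.61 = 6706.97; nΣy² − (Σy)² = 129218.34 − 109494.81 = 19723.53
r = 3178.65 / √(6706.97 × 19723.53) = 3178.65 / 11501.5270 ≈ 0.2764

0.2764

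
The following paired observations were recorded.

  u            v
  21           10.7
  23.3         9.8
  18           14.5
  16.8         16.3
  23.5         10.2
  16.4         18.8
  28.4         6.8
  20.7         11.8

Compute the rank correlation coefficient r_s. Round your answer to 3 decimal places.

-0.976

Rank u: 5, 6, 3, 2, 7, 1, 8, 4
Rank v: 4, 2, 6, 7, 3, 8, 1, 5
d = rank(u) − rank(v): 1, 4, -3, -5, 4, -7, 7, -1; Σd² = 166
ρ = 1 − 6Σd² / [n(n²−1)] = 1 − 6×166 / (8×63) = 1 − 996/504 ≈ -0.976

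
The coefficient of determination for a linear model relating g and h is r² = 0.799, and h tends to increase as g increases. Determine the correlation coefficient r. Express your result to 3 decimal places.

0.894

|r| = √0.799 = 0.894
The association is positive, so r = 0.894.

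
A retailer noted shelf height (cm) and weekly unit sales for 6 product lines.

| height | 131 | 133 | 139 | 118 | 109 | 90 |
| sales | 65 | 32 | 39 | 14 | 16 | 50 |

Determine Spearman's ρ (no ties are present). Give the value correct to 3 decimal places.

0.086

Rank height: 4, 5, 6, 3, 2, 1
Rank sales: 6, 3, 4, 1, 2, 5
d = rank(height) − rank(sales): -2, 2, 2, 2, 0, -4; Σd² = 32
ρ = 1 − 6Σd² / [n(n²−1)] = 1 − 6×32 / (6×35) = 1 − 192/210 ≈ 0.086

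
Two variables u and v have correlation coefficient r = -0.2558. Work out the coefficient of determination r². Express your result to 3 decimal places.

r² = (-0.2558)² = 0.065

0.065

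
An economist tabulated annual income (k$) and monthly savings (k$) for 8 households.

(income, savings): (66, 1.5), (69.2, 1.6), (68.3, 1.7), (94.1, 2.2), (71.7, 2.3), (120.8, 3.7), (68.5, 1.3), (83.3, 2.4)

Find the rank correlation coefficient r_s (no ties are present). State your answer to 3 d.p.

Rank income: 1, 4, 2, 7, 5, 8, 3, 6
Rank savings: 2, 3, 4, 5, 6, 8, 1, 7
d = rank(income) − rank(savings): -1, 1, -2, 2, -1, 0, 2, -1; Σd² = 16
ρ = 1 − 6Σd² / [n(n²−1)] = 1 − 6×16 / (8×63) = 1 − 96/504 ≈ 0.810

0.810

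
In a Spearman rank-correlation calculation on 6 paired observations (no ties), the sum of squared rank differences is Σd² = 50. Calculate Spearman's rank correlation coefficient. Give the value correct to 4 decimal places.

ρ = 1 − 6Σd² / [n(n²−1)] = 1 − 6×50 / (6×35)
  = 1 − 300/210 = 1 − 1.42857 ≈ -0.4286

-0.4286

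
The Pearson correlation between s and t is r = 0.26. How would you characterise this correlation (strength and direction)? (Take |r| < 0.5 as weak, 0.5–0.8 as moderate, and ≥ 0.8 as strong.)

weak positive

r = 0.26 > 0 so the relationship is positive.
|r| = 0.26, which falls in the weak range.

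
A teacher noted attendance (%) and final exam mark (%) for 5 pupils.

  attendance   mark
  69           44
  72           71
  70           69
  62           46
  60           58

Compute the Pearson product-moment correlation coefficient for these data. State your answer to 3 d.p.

0.488

n = 5, Σx = 333, Σy = 288, Σx² = 22289, Σy² = 17218, Σxy = 19310
nΣxy − ΣxΣy = 96550 − 95904 = 646
nΣx² − (Σx)² = 111445 − 110889 = 556; nΣy² − (Σy)² = 86090 − 82944 = 3146
r = 646 / √(556 × 3146) = 646 / 1322.5642 ≈ 0.488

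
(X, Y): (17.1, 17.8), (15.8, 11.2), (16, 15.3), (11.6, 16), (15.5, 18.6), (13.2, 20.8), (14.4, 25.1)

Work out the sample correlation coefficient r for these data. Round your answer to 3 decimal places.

-0.222

n = 7, ΣX = 103.6, ΣY = 124.8, ΣX² = 1554.46, ΣY² = 2340.98, ΣXY = 1836.04
nΣXY − ΣXΣY = 12852.28 − 12929.28 = -77
nΣX² − (ΣX)² = 10881.22 − 10732.96 = 148.26; nΣY² − (ΣY)² = 16386.86 − 15575.04 = 811.82
r = -77 / √(148.26 × 811.82) = -77 / 346.9300 ≈ -0.222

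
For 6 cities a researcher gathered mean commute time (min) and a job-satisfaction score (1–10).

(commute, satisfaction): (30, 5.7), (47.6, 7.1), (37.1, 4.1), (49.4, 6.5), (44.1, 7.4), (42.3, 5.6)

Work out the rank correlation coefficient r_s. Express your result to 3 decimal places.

Rank commute: 1, 5, 2, 6, 4, 3
Rank satisfaction: 3, 5, 1, 4, 6, 2
d = rank(commute) − rank(satisfaction): -2, 0, 1, 2, -2, 1; Σd² = 14
ρ = 1 − 6Σd² / [n(n²−1)] = 1 − 6×14 / (6×35) = 1 − 84/210 ≈ 0.600

0.600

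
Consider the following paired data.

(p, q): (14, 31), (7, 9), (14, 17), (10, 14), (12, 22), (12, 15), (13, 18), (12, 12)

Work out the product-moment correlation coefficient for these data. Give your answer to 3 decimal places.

0.685

n = 8, Σp = 94, Σq = 138, Σp² = 1142, Σq² = 2704, Σpq = 1697
nΣpq − ΣpΣq = 13576 − 12972 = 604
nΣp² − (Σp)² = 9136 − 8836 = 300; nΣq² − (Σq)² = 21632 − 19044 = 2588
r = 604 / √(300 × 2588) = 604 / 881.1356 ≈ 0.685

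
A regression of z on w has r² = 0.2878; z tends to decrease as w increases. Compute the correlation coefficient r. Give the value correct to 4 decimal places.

-0.5365

|r| = √0.2878 = 0.5365
The association is negative, so r = −0.5365.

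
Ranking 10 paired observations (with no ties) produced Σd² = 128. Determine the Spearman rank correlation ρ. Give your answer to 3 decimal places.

0.224

ρ = 1 − 6Σd² / [n(n²−1)] = 1 − 6×128 / (10×99)
  = 1 − 768/990 = 1 − 0.7758 ≈ 0.224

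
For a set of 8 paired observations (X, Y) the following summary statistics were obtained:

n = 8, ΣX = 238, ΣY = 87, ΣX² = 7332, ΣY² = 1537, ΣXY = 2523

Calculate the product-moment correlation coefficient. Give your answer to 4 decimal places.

-0.1693

r = (nΣXY − ΣXΣY) / √[(nΣX² − (ΣX)²)(nΣY² − (ΣY)²)]
Numerator: 8×2523 − 238×87 = -522
Denominator: √[(58656 − 56644)(12296 − 7569)] = √[2012 × 4727] = 3083.9462
r = -522 / 3083.9462 ≈ -0.1693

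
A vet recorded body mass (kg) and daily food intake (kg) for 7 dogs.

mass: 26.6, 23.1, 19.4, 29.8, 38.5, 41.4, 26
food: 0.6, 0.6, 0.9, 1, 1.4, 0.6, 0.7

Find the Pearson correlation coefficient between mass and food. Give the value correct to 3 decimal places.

n = 7, Σx = 204.8, Σy = 5.8, Σx² = 6377.78, Σy² = 5.34, Σxy = 174.02
nΣxy − ΣxΣy = 1218.14 − 1187.84 = 30.3
nΣx² − (Σx)² = 44644.46 − 41943.04 = 2701.42; nΣy² − (Σy)² = 37.38 − 33.64 = 3.74
r = 30.3 / √(2701.42 × 3.74) = 30.3 / 100.5152 ≈ 0.301

0.301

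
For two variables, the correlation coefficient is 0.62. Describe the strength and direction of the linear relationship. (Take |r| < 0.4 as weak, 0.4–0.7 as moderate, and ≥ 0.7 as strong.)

r = 0.62 > 0 so the relationship is positive.
|r| = 0.62, which falls in the moderate range.

moderate positive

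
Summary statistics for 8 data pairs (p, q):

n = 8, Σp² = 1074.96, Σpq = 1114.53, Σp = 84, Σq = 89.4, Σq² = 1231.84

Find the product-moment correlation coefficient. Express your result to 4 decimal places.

0.8296

r = (nΣpq − ΣpΣq) / √[(nΣp² − (Σp)²)(nΣq² − (Σq)²)]
Numerator: 8×1114.53 − 84×89.4 = 1406.64
Denominator: √[(8599.68 − 7056)(9854.72 − 7992.36)] = √[1543.68 × 1862.36] = 1695.5494
r = 1406.64 / 1695.5494 ≈ 0.8296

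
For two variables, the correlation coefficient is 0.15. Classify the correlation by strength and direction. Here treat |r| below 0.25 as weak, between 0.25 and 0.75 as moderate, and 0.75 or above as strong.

weak positive

r = 0.15 > 0 so the relationship is positive.
|r| = 0.15, which falls in the weak range.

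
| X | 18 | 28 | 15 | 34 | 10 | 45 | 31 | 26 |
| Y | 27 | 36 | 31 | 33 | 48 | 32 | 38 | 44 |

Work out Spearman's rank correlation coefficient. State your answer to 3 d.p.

Rank X: 3, 5, 2, 7, 1, 8, 6, 4
Rank Y: 1, 5, 2, 4, 8, 3, 6, 7
d = rank(X) − rank(Y): 2, 0, 0, 3, -7, 5, 0, -3; Σd² = 96
ρ = 1 − 6Σd² / [n(n²−1)] = 1 − 6×96 / (8×63) = 1 − 576/504 ≈ -0.143

-0.143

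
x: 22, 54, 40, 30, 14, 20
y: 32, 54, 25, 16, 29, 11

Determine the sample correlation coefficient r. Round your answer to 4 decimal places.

n = 6, Σx = 180, Σy = 167, Σx² = 6496, Σy² = 5783, Σxy = 5726
nΣxy − ΣxΣy = 34356 − 30060 = 4296
nΣx² − (Σx)² = 38976 − 32400 = 6576; nΣy² − (Σy)² = 34698 − 27889 = 6809
r = 4296 / √(6576 × 6809) = 4296 / 6691.4859 ≈ 0.6420

0.6420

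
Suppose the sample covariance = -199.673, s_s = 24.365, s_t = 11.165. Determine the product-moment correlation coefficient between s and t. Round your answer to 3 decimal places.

-0.734

r = Cov(s,t) / (s_s · s_t) = -199.673 / (24.365 × 11.165)
  = -199.673 / 272.0352 ≈ -0.734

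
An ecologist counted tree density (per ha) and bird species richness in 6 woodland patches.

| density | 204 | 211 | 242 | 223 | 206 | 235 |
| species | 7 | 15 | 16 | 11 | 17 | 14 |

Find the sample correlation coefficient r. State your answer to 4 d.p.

n = 6, Σx = 1321, Σy = 80, Σx² = 292091, Σy² = 1136, Σxy = 17710
nΣxy − ΣxΣy = 106260 − 105680 = 580
nΣx² − (Σx)² = 1752546 − 1745041 = 7505; nΣy² − (Σy)² = 6816 − 6400 = 416
r = 580 / √(7505 × 416) = 580 / 1766.9409 ≈ 0.3283

0.3283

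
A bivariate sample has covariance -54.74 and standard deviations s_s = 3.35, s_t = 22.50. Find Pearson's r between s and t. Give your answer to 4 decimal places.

-0.7262

r = Cov(s,t) / (s_s · s_t) = -54.74 / (3.35 × 22.50)
  = -54.74 / 75.3750 ≈ -0.7262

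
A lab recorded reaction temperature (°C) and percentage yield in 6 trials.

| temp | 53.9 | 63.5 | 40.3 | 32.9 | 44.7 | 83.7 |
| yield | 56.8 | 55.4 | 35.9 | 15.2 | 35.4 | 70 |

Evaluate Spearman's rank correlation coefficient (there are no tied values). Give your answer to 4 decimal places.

0.8857

Rank temp: 4, 5, 2, 1, 3, 6
Rank yield: 5, 4, 3, 1, 2, 6
d = rank(temp) − rank(yield): -1, 1, -1, 0, 1, 0; Σd² = 4
ρ = 1 − 6Σd² / [n(n²−1)] = 1 − 6×4 / (6×35) = 1 − 24/210 ≈ 0.8857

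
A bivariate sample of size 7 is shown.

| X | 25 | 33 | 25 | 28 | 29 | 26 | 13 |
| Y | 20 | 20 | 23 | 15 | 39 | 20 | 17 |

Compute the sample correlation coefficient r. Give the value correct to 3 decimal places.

n = 7, ΣX = 179, ΣY = 154, ΣX² = 4809, ΣY² = 3764, ΣXY = 4027
nΣXY − ΣXΣY = 28189 − 27566 = 623
nΣX² − (ΣX)² = 33663 − 32041 = 1622; nΣY² − (ΣY)² = 26348 − 23716 = 2632
r = 623 / √(1622 × 2632) = 623 / 2066.1810 ≈ 0.302

0.302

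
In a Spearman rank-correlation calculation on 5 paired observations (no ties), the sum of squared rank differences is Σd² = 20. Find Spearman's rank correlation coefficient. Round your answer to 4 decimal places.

ρ = 1 − 6Σd² / [n(n²−1)] = 1 − 6×20 / (5×24)
  = 1 − 120/120 = 1 − 1.00000 ≈ 0.0000

0.0000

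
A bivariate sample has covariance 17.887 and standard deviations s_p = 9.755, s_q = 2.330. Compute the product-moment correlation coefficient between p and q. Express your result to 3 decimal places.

0.787

r = Cov(p,q) / (s_p · s_q) = 17.887 / (9.755 × 2.330)
  = 17.887 / 22.7292 ≈ 0.787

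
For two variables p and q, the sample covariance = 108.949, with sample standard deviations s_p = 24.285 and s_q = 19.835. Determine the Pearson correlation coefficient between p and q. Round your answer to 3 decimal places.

0.226

r = Cov(p,q) / (s_p · s_q) = 108.949 / (24.285 × 19.835)
  = 108.949 / 481.6930 ≈ 0.226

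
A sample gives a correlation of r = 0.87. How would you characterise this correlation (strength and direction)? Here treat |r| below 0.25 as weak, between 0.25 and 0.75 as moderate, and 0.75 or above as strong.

strong positive

r = 0.87 > 0 so the relationship is positive.
|r| = 0.87, which falls in the strong range.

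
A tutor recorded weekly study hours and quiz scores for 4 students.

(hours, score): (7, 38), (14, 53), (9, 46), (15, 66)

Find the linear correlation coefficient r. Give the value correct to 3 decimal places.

0.932

n = 4, Σx = 45, Σy = 203, Σx² = 551, Σy² = 10725, Σxy = 2412
nΣxy − ΣxΣy = 9648 − 9135 = 513
nΣx² − (Σx)² = 2204 − 2025 = 179; nΣy² − (Σy)² = 42900 − 41209 = 1691
r = 513 / √(179 × 1691) = 513 / 550.1718 ≈ 0.932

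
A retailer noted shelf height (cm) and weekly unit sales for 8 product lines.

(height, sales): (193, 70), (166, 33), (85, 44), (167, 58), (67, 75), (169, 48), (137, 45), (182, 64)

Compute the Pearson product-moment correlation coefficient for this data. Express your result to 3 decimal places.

-0.070

n = 8, Σx = 1166, Σy = 437, Σx² = 184862, Σy² = 25339, Σxy = 63364
nΣxy − ΣxΣy = 506912 − 509542 = -2630
nΣx² − (Σx)² = 1478896 − 1359556 = 119340; nΣy² − (Σy)² = 202712 − 190969 = 11743
r = -2630 / √(119340 × 11743) = -2630 / 37435.4060 ≈ -0.070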